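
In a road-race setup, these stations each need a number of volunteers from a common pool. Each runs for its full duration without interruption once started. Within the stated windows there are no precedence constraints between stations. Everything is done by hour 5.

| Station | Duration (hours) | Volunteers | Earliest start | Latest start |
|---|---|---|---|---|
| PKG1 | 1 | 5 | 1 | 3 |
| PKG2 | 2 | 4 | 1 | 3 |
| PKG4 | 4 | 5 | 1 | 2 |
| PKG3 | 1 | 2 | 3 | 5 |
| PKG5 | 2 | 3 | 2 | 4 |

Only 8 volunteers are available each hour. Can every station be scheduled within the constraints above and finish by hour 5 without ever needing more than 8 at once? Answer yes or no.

Total volunteer-hours = 41; over 5 hours the average is 41/5 > 8, so some hour must exceed 8.

no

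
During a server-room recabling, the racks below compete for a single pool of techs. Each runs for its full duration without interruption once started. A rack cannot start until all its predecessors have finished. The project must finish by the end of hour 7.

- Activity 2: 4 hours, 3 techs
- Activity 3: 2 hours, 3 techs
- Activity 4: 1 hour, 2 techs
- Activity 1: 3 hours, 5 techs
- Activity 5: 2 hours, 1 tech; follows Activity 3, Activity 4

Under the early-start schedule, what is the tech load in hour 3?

9

At early start, hour 3 has: Activity 2, Activity 1, Activity 5.
Demand: 3 + 5 + 1 = 9.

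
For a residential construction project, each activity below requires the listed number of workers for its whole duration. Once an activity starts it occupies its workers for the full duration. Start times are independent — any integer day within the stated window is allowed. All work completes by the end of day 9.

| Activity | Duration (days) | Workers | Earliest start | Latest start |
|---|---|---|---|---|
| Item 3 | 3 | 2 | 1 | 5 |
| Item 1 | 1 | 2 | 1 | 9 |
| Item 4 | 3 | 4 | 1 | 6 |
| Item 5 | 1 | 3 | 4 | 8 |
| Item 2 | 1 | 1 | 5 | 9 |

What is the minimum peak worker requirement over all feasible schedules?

4

Early-start (Item 3@1, Item 1@1, Item 4@1, Item 5@4, Item 2@5) gives peak 8: d1:8  d2:6  d3:6  d4:3  d5:1  d6:0  d7:0  d8:0  d9:0.
Shift Item 4→4, Item 5→7, Item 2→7.
Schedule Item 3@1, Item 1@1, Item 4@4, Item 5@7, Item 2@7: d1:4  d2:2  d3:2  d4:4  d5:4  d6:4  d7:4  d8:0  d9:0 — peak 4.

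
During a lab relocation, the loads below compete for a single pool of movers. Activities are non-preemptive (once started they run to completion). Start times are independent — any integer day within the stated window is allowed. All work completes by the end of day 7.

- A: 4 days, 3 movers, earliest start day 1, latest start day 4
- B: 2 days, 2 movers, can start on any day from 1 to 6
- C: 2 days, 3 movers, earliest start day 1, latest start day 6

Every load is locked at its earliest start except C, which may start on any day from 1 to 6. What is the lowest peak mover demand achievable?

5

C@1: d1:8  d2:8  d3:3  d4:3  d5:0  d6:0  d7:0 → peak 8
C@2: d1:5  d2:8  d3:6  d4:3  d5:0  d6:0  d7:0 → peak 8
C@3: d1:5  d2:5  d3:6  d4:6  d5:0  d6:0  d7:0 → peak 6
C@4: d1:5  d2:5  d3:3  d4:6  d5:3  d6:0  d7:0 → peak 6
C@5: d1:5  d2:5  d3:3  d4:3  d5:3  d6:3  d7:0 → peak 5
C@6: d1:5  d2:5  d3:3  d4:3  d5:0  d6:3  d7:3 → peak 5
Best is C@5, peak 5.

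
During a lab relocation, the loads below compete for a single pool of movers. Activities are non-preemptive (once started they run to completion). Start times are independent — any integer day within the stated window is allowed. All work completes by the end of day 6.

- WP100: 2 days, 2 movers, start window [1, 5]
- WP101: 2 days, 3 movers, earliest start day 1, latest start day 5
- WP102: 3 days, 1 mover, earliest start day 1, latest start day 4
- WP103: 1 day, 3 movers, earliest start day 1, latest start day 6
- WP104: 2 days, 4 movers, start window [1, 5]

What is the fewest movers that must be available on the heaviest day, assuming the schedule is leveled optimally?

Early-start (WP100@1, WP101@1, WP102@1, WP103@1, WP104@1) gives peak 13: d1:13  d2:10  d3:1  d4:0  d5:0  d6:0.
Shift WP102→3, WP103→3, WP104→4.
Schedule WP100@1, WP101@1, WP102@3, WP103@3, WP104@4: d1:5  d2:5  d3:4  d4:5  d5:5  d6:0 — peak 5.

5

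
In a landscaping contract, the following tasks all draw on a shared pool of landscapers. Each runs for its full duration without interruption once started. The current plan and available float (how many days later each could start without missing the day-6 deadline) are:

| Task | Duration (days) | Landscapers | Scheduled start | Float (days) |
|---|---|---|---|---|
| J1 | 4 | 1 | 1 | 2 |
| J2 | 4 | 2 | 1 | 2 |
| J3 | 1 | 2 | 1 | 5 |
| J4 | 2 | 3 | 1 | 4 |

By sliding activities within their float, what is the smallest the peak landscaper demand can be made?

Early-start (J1@1, J2@1, J3@1, J4@1) gives peak 8: d1:8  d2:6  d3:3  d4:3  d5:0  d6:0.
Shift J2→3, J3→5.
Schedule J1@1, J2@3, J3@5, J4@1: d1:4  d2:4  d3:3  d4:3  d5:4  d6:2 — peak 4.
Total landscaper-days = 20 over 6 days ⇒ peak ≥ ⌈20/6⌉ = 4, so 4 is optimal.

4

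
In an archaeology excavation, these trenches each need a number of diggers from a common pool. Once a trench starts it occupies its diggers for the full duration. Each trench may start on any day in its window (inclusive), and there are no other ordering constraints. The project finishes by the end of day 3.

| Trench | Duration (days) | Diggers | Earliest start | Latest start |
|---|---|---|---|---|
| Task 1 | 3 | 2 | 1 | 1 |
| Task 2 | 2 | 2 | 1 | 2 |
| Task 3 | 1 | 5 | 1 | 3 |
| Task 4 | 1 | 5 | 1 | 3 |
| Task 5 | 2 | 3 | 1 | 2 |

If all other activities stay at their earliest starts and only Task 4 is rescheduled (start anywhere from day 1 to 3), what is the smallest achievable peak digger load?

12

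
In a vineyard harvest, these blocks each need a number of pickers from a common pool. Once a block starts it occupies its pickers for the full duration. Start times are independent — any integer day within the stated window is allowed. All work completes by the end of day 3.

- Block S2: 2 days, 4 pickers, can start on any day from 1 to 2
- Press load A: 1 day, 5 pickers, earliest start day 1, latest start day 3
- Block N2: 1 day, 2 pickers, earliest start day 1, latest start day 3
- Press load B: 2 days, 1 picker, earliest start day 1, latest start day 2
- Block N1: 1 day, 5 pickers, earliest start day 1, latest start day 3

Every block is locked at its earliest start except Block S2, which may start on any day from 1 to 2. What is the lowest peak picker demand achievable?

Block S2@1: d1:17  d2:5  d3:0 → peak 17
Block S2@2: d1:13  d2:5  d3:4 → peak 13
Best is Block S2@2, peak 13.

13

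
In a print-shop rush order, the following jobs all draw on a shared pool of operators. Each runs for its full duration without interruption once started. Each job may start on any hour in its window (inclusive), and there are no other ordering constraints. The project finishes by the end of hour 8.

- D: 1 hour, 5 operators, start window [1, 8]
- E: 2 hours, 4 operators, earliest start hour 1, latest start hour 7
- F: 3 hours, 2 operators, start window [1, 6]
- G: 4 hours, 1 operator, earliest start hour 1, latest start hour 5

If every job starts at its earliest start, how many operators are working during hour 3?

At early start, hour 3 has: F, G.
Demand: 2 + 1 = 3.

3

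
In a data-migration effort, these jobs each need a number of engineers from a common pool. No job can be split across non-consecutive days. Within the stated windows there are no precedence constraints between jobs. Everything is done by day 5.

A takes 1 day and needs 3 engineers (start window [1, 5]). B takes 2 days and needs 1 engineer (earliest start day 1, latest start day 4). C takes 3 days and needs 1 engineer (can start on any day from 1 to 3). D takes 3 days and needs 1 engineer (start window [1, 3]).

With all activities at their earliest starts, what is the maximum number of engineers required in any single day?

6

Early-start schedule: A@1, B@1, C@1, D@1.
Load per day: day 1: 6, day 2: 3, day 3: 2, day 4: 0, day 5: 0.
Peak is 6.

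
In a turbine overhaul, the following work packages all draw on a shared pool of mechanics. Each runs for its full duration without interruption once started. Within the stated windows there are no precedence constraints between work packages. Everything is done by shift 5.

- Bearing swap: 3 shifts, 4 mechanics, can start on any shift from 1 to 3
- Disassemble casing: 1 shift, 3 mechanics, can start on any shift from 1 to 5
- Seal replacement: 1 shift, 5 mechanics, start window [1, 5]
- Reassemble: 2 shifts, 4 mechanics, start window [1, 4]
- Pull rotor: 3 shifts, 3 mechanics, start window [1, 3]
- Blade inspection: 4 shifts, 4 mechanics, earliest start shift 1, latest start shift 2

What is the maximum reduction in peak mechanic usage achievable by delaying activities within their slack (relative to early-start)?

Early-start peak: s1:23  s2:15  s3:11  s4:4  s5:0 ⇒ 23.
Leveled (Bearing swap@1, Disassemble casing@1, Seal replacement@5, Reassemble@4, Pull rotor@2, Blade inspection@1): s1:11  s2:11  s3:11  s4:11  s5:9 ⇒ 11.
Reduction 23 − 11 = 12.

12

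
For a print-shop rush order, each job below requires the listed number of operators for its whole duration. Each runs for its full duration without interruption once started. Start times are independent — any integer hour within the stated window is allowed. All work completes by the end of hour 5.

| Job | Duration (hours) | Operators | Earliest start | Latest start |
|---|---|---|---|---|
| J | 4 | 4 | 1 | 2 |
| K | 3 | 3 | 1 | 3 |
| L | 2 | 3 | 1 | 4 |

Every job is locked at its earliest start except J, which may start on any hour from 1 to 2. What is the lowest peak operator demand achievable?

J@1: h1:10  h2:10  h3:7  h4:4  h5:0 → peak 10
J@2: h1:6  h2:10  h3:7  h4:4  h5:4 → peak 10
Best is J@1, peak 10.

10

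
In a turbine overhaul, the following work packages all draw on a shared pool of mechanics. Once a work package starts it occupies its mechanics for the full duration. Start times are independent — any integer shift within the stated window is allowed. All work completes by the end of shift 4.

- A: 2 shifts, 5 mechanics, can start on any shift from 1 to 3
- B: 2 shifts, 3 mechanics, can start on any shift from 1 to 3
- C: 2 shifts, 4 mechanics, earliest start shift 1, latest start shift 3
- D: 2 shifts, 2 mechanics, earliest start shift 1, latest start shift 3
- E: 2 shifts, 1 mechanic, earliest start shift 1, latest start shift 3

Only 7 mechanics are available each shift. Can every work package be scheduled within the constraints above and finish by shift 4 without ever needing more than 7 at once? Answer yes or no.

no

Total mechanic-shifts = 30; over 4 shifts the average is 30/4 > 7, so some shift must exceed 7.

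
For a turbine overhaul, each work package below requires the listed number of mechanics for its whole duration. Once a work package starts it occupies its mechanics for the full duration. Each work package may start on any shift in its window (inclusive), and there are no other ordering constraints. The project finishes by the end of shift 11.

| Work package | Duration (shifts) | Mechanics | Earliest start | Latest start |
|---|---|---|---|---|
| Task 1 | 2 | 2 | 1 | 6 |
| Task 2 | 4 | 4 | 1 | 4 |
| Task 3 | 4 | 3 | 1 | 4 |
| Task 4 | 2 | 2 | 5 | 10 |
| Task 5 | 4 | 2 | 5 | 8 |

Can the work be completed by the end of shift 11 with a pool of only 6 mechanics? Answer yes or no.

no

The minimum achievable peak is 7; 6 < 7, so no feasible schedule stays within the cap.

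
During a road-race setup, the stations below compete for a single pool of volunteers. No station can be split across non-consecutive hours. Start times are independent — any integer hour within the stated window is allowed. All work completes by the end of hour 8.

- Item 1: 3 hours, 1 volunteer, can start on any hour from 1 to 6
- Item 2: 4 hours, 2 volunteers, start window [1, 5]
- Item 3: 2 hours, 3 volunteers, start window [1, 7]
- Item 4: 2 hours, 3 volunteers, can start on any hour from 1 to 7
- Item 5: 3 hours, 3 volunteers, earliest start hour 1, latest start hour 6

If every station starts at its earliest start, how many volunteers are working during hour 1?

12

At early start, hour 1 has: Item 1, Item 2, Item 3, Item 4, Item 5.
Demand: 1 + 2 + 3 + 3 + 3 = 12.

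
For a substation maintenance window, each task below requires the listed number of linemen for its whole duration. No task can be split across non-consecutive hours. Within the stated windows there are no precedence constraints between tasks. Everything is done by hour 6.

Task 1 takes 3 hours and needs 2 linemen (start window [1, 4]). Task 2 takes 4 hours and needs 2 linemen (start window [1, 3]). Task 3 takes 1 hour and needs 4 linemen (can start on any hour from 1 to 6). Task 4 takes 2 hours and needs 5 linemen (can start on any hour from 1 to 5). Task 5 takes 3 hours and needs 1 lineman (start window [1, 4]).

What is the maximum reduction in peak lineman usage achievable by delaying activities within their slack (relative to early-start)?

Early-start peak: h1:14  h2:10  h3:5  h4:2  h5:0  h6:0 ⇒ 14.
Leveled (Task 1@1, Task 2@1, Task 3@4, Task 4@5, Task 5@1): h1:5  h2:5  h3:5  h4:6  h5:5  h6:5 ⇒ 6.
Reduction 14 − 6 = 8.

8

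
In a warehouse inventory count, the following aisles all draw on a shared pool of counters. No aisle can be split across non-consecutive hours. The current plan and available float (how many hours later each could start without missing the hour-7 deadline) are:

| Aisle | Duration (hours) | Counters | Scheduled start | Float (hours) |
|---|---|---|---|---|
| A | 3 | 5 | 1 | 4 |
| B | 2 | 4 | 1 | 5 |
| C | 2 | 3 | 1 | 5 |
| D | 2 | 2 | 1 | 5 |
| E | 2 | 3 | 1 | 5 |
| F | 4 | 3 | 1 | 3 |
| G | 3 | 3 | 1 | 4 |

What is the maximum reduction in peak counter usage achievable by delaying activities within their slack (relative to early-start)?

14

Early-start peak: h1:23  h2:23  h3:11  h4:3  h5:0  h6:0  h7:0 ⇒ 23.
Leveled (A@1, B@1, C@3, D@4, E@6, F@4, G@5): h1:9  h2:9  h3:8  h4:8  h5:8  h6:9  h7:9 ⇒ 9.
Reduction 23 − 9 = 14.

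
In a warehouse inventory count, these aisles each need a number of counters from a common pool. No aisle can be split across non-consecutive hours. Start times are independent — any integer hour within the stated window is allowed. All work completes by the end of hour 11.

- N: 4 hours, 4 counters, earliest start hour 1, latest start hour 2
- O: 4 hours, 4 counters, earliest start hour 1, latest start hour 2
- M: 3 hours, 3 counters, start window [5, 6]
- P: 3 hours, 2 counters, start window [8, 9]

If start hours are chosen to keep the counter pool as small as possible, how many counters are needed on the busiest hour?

8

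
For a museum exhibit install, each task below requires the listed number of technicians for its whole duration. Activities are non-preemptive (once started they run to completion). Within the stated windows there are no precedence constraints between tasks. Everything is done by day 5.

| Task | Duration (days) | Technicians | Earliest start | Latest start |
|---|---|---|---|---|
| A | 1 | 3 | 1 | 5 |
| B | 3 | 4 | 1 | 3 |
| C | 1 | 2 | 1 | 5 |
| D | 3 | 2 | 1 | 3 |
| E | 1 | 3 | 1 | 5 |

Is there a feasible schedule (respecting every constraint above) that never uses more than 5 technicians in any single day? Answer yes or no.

no

Total technician-days = 26; over 5 days the average is 26/5 > 5, so some day must exceed 5.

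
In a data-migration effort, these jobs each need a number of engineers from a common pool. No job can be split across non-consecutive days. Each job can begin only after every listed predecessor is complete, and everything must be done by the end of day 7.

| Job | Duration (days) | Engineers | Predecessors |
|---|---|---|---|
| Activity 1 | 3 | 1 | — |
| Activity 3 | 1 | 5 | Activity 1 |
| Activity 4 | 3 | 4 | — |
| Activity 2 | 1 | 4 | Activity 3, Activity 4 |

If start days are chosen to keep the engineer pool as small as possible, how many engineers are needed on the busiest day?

Schedule Activity 1@1, Activity 3@4, Activity 4@1, Activity 2@5: d1:5  d2:5  d3:5  d4:5  d5:4  d6:0  d7:0 — peak 5.

5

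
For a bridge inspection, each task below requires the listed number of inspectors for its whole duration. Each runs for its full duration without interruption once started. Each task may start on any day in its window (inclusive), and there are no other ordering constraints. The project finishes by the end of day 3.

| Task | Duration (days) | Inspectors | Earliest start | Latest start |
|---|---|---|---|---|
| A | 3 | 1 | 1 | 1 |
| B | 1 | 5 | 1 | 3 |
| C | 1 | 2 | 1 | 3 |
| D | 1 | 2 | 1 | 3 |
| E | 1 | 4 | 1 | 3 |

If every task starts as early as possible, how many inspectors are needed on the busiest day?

14

Early-start schedule: A@1, B@1, C@1, D@1, E@1.
Load per day: day 1: 14, day 2: 1, day 3: 1.
Peak is 14.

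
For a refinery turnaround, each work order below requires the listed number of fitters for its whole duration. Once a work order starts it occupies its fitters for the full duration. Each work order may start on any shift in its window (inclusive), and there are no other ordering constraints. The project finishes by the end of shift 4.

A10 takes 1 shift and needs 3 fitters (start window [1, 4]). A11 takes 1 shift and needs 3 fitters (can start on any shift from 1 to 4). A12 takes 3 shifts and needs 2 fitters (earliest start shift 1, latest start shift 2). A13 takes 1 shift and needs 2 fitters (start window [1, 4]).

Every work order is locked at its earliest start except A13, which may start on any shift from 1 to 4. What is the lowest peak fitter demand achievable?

A13@1: s1:10  s2:2  s3:2  s4:0 → peak 10
A13@2: s1:8  s2:4  s3:2  s4:0 → peak 8
A13@3: s1:8  s2:2  s3:4  s4:0 → peak 8
A13@4: s1:8  s2:2  s3:2  s4:2 → peak 8
Best is A13@2, peak 8.

8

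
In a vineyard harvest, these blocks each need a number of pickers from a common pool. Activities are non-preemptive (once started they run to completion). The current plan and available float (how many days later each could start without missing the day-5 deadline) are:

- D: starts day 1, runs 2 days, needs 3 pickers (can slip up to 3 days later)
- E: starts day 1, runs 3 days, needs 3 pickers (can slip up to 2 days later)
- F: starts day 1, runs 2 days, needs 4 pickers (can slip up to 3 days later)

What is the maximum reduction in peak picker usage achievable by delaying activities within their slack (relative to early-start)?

Early-start peak: d1:10  d2:10  d3:3  d4:0  d5:0 ⇒ 10.
Leveled (D@1, E@1, F@4): d1:6  d2:6  d3:3  d4:4  d5:4 ⇒ 6.
Reduction 10 − 6 = 4.

4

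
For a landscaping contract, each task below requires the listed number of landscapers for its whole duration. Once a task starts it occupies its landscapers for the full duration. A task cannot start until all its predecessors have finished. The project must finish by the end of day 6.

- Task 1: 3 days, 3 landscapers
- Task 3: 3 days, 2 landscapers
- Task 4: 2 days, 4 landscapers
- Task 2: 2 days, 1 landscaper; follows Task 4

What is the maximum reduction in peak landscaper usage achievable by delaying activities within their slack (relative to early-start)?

3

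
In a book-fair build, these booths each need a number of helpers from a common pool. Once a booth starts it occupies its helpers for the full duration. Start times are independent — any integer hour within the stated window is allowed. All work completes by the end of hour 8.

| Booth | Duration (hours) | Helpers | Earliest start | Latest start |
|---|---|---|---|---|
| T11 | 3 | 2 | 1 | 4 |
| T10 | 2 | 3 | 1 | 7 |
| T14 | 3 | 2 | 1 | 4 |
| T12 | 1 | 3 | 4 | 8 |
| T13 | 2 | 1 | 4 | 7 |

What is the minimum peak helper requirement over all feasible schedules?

4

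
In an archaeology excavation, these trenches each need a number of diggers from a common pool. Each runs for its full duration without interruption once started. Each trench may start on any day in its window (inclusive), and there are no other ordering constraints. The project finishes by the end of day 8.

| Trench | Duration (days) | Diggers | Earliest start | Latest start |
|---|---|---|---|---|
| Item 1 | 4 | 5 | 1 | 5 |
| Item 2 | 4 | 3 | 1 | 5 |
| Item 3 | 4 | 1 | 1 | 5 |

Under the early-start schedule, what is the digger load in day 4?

9

At early start, day 4 has: Item 1, Item 2, Item 3.
Demand: 5 + 3 + 1 = 9.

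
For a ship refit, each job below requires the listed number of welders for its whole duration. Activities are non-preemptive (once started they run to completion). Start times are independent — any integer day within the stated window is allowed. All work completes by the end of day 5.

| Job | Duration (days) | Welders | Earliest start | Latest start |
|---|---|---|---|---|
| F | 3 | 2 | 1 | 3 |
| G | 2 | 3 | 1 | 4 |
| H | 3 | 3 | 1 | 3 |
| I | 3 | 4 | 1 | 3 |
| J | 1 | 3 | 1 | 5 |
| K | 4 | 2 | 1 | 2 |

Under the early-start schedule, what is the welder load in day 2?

At early start, day 2 has: F, G, H, I, K.
Demand: 2 + 3 + 3 + 4 + 2 = 14.

14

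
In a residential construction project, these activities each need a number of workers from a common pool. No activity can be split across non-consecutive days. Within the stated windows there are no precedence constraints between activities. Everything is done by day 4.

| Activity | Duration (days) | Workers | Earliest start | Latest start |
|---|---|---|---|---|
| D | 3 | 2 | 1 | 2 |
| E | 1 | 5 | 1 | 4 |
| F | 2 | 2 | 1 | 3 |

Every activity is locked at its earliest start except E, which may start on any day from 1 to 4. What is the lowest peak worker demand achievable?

5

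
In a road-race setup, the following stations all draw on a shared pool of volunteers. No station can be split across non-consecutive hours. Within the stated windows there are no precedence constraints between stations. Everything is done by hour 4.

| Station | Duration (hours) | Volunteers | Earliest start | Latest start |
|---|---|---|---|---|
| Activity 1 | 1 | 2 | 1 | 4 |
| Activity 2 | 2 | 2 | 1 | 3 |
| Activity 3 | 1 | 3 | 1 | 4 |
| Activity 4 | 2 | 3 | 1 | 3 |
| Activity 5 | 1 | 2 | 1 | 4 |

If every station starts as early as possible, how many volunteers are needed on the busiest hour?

Early-start schedule: Activity 1@1, Activity 2@1, Activity 3@1, Activity 4@1, Activity 5@1.
Load per hour: hour 1: 12, hour 2: 5, hour 3: 0, hour 4: 0.
Peak is 12.

12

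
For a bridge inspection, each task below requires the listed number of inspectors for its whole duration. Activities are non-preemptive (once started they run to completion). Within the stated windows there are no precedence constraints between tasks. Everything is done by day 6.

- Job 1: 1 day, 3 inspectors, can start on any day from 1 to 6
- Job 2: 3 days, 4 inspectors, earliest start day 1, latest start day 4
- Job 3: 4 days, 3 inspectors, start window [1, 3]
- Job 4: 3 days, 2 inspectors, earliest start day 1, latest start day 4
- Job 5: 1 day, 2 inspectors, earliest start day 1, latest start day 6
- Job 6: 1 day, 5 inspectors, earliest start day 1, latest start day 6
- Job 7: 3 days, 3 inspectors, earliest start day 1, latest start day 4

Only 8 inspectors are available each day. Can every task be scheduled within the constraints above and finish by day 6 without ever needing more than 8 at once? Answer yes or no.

no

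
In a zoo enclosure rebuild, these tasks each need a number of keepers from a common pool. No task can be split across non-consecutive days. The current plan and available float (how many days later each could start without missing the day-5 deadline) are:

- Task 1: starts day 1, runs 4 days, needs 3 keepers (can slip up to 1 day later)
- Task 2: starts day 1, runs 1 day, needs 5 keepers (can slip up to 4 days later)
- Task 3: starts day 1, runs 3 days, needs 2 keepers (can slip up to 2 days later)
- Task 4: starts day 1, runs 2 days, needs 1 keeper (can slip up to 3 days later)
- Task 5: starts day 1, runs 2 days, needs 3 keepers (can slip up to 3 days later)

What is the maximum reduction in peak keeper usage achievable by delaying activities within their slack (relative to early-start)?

7

Early-start peak: d1:14  d2:9  d3:5  d4:3  d5:0 ⇒ 14.
Leveled (Task 1@1, Task 2@5, Task 3@3, Task 4@1, Task 5@1): d1:7  d2:7  d3:5  d4:5  d5:7 ⇒ 7.
Reduction 14 − 7 = 7.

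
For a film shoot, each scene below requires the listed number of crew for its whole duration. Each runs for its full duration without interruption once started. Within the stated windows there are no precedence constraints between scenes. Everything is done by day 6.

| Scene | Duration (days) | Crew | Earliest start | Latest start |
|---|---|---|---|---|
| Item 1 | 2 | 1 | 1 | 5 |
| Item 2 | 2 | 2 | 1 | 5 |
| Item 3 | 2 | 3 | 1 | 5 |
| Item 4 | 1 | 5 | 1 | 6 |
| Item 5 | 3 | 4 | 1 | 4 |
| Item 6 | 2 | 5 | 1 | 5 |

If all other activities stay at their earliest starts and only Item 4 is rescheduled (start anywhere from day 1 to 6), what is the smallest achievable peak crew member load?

Item 4@1: d1:20  d2:15  d3:4  d4:0  d5:0  d6:0 → peak 20
Item 4@2: d1:15  d2:20  d3:4  d4:0  d5:0  d6:0 → peak 20
Item 4@3: d1:15  d2:15  d3:9  d4:0  d5:0  d6:0 → peak 15
Item 4@4: d1:15  d2:15  d3:4  d4:5  d5:0  d6:0 → peak 15
Item 4@5: d1:15  d2:15  d3:4  d4:0  d5:5  d6:0 → peak 15
Item 4@6: d1:15  d2:15  d3:4  d4:0  d5:0  d6:5 → peak 15
Best is Item 4@3, peak 15.

15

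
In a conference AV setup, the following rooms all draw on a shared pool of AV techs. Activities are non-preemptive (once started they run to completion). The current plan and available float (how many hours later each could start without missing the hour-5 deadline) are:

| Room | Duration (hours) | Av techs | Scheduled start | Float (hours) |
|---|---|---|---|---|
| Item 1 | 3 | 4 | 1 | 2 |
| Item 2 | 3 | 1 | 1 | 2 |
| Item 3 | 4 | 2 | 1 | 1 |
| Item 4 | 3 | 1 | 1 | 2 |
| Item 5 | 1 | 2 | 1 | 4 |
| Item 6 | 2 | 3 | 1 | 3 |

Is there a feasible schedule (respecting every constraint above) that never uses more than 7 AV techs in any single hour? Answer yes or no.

no

The minimum achievable peak is 8; 7 < 8, so no feasible schedule stays within the cap.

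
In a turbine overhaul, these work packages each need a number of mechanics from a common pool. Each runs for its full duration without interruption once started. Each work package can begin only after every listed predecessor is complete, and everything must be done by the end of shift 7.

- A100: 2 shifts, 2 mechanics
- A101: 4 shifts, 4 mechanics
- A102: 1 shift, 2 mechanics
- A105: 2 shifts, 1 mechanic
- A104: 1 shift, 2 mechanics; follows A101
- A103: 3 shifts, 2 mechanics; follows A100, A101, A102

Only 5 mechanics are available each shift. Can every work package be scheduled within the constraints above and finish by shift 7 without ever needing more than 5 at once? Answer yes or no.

no

The minimum achievable peak is 6; 5 < 6, so no feasible schedule stays within the cap.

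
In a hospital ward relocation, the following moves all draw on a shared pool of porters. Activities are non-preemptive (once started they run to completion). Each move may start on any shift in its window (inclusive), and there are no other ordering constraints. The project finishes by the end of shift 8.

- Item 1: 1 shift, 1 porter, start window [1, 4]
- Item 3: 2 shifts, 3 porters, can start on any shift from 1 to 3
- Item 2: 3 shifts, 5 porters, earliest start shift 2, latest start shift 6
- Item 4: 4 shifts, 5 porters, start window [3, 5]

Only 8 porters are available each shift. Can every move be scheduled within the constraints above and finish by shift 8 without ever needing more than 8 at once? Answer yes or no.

yes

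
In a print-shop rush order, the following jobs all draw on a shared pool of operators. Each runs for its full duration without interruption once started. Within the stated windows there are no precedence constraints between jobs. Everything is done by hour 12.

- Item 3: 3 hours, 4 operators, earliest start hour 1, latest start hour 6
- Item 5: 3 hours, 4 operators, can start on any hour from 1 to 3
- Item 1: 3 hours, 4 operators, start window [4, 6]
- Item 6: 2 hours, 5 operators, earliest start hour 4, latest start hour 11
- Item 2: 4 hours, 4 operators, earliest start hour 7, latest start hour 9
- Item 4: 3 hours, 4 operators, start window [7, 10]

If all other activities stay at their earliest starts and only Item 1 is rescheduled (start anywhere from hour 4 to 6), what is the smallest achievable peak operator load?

9

Item 1@4: h1:8  h2:8  h3:8  h4:9  h5:9  h6:4  h7:8  h8:8  h9:8  h10:4  h11:0  h12:0 → peak 9
Item 1@5: h1:8  h2:8  h3:8  h4:5  h5:9  h6:4  h7:12  h8:8  h9:8  h10:4  h11:0  h12:0 → peak 12
Item 1@6: h1:8  h2:8  h3:8  h4:5  h5:5  h6:4  h7:12  h8:12  h9:8  h10:4  h11:0  h12:0 → peak 12
Best is Item 1@4, peak 9.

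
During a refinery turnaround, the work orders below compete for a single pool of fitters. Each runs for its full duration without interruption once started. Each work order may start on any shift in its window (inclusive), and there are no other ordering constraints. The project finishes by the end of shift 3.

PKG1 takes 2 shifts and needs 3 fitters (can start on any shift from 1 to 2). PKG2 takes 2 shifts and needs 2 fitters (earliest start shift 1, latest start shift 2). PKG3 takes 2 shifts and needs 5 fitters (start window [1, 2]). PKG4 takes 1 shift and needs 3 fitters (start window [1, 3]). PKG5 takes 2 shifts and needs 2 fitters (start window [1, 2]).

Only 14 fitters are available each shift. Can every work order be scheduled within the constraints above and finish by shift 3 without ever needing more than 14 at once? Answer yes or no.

yes

Schedule PKG1@1, PKG2@1, PKG3@1, PKG4@3, PKG5@1: s1:12  s2:12  s3:3 — peak 12 ≤ 14.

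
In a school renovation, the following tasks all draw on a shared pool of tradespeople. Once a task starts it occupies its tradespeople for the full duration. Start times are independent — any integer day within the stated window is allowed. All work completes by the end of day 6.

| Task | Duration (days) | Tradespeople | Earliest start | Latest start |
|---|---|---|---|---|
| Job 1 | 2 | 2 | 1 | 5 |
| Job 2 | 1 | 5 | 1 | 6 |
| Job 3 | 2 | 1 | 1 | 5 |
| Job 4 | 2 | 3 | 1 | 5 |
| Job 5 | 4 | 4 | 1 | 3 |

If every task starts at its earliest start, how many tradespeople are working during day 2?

10

At early start, day 2 has: Job 1, Job 3, Job 4, Job 5.
Demand: 2 + 1 + 3 + 4 = 10.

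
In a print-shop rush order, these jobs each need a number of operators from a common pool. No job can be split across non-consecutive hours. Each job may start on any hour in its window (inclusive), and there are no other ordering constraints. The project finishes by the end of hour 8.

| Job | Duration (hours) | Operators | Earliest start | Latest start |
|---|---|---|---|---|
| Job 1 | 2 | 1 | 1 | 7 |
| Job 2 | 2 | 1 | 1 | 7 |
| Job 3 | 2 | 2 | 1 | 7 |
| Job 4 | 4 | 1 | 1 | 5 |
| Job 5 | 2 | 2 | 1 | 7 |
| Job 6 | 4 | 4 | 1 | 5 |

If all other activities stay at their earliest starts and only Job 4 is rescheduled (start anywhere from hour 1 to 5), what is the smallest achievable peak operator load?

10

Job 4@1: h1:11  h2:11  h3:5  h4:5  h5:0  h6:0  h7:0  h8:0 → peak 11
Job 4@2: h1:10  h2:11  h3:5  h4:5  h5:1  h6:0  h7:0  h8:0 → peak 11
Job 4@3: h1:10  h2:10  h3:5  h4:5  h5:1  h6:1  h7:0  h8:0 → peak 10
Job 4@4: h1:10  h2:10  h3:4  h4:5  h5:1  h6:1  h7:1  h8:0 → peak 10
Job 4@5: h1:10  h2:10  h3:4  h4:4  h5:1  h6:1  h7:1  h8:1 → peak 10
Best is Job 4@3, peak 10.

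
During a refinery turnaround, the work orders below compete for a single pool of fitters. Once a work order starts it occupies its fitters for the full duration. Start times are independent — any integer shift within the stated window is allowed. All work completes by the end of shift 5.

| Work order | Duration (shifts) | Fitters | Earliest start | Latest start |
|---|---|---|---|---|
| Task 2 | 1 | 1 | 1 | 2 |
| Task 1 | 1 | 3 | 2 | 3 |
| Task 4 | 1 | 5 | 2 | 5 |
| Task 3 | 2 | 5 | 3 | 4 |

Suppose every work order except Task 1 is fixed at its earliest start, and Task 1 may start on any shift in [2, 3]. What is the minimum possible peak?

8

Task 1@2: s1:1  s2:8  s3:5  s4:5  s5:0 → peak 8
Task 1@3: s1:1  s2:5  s3:8  s4:5  s5:0 → peak 8
Best is Task 1@2, peak 8.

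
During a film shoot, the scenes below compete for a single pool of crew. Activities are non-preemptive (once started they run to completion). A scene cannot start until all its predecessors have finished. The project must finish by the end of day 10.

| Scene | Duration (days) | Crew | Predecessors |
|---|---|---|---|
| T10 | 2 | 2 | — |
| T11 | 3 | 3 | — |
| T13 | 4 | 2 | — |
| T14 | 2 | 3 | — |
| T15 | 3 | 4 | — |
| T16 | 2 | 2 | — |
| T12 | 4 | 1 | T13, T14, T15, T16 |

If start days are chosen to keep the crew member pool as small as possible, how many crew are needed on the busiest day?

Early-start (T10@1, T11@1, T13@1, T14@1, T15@1, T16@1, T12@5) gives peak 16: d1:16  d2:16  d3:9  d4:2  d5:1  d6:1  d7:1  d8:1  d9:0  d10:0.
Shift T10→6, T11→7, T15→3, T16→5, T12→7.
Schedule T10@6, T11@7, T13@1, T14@1, T15@3, T16@5, T12@7: d1:5  d2:5  d3:6  d4:6  d5:6  d6:4  d7:6  d8:4  d9:4  d10:1 — peak 6.

6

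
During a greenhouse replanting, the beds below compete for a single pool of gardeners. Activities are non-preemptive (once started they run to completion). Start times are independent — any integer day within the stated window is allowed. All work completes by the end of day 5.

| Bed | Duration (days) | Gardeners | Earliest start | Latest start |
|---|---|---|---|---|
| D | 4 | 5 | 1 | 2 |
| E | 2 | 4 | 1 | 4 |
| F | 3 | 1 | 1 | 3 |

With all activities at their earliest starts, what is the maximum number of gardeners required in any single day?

10

Early-start schedule: D@1, E@1, F@1.
Load per day: day 1: 10, day 2: 10, day 3: 6, day 4: 5, day 5: 0.
Peak is 10.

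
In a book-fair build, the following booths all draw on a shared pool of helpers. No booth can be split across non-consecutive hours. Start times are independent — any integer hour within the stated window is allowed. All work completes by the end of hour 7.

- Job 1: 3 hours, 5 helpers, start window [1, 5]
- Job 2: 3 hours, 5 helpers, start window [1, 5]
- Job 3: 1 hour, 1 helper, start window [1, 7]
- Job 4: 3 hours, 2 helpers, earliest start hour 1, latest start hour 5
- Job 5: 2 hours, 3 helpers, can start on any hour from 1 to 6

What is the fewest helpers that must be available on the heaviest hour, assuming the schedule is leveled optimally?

Early-start (Job 1@1, Job 2@1, Job 3@1, Job 4@1, Job 5@1) gives peak 16: h1:16  h2:15  h3:12  h4:0  h5:0  h6:0  h7:0.
Shift Job 2→4, Job 5→4.
Schedule Job 1@1, Job 2@4, Job 3@1, Job 4@1, Job 5@4: h1:8  h2:7  h3:7  h4:8  h5:8  h6:5  h7:0 — peak 8.

8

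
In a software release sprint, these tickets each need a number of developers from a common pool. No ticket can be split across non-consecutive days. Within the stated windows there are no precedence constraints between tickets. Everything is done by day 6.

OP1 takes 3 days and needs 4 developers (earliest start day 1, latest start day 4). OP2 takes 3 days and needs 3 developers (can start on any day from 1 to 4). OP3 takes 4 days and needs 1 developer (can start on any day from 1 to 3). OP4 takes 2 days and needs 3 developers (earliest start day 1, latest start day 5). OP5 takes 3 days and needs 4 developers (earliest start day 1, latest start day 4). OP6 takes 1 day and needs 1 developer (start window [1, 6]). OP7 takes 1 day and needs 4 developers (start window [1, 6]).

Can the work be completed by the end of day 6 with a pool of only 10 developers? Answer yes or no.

yes

Schedule OP1@1, OP2@1, OP3@1, OP4@4, OP5@4, OP6@5, OP7@6: d1:8  d2:8  d3:8  d4:8  d5:8  d6:8 — peak 8 ≤ 10.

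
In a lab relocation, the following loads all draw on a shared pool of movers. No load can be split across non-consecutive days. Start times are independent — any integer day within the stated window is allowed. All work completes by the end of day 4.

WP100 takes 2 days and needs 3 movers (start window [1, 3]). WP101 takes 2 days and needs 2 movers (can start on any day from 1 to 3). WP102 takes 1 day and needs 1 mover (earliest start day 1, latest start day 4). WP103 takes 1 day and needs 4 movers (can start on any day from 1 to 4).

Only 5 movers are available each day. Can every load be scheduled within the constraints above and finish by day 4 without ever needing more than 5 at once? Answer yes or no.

yes

Schedule WP100@1, WP101@1, WP102@3, WP103@3: d1:5  d2:5  d3:5  d4:0 — peak 5 ≤ 5.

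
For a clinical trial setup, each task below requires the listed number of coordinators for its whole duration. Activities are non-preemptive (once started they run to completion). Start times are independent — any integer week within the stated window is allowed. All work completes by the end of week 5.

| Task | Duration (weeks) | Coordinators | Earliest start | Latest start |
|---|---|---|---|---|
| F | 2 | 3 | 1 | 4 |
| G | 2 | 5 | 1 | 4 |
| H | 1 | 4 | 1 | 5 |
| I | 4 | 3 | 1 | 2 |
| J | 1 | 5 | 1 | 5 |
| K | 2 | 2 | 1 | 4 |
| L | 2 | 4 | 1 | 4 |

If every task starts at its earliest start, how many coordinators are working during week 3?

3

At early start, week 3 has: I.
Demand: 3 = 3.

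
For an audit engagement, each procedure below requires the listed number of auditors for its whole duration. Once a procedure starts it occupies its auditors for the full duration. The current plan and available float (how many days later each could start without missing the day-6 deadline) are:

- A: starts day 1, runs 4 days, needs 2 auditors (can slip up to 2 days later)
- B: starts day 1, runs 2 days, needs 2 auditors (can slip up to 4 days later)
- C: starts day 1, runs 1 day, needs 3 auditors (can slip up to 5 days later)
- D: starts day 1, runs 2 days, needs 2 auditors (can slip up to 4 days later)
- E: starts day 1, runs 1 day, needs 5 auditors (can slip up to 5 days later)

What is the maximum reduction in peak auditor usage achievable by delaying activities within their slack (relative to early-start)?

Early-start peak: d1:14  d2:6  d3:2  d4:2  d5:0  d6:0 ⇒ 14.
Leveled (A@1, B@1, C@3, D@4, E@6): d1:4  d2:4  d3:5  d4:4  d5:2  d6:5 ⇒ 5.
Reduction 14 − 5 = 9.

9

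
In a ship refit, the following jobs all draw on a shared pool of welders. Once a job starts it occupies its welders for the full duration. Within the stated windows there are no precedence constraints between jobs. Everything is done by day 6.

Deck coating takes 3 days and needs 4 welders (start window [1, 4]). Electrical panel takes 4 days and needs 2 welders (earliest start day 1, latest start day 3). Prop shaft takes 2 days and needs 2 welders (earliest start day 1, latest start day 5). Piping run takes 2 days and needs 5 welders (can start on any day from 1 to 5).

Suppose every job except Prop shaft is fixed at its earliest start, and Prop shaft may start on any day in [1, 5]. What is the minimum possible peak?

Prop shaft@1: d1:13  d2:13  d3:6  d4:2  d5:0  d6:0 → peak 13
Prop shaft@2: d1:11  d2:13  d3:8  d4:2  d5:0  d6:0 → peak 13
Prop shaft@3: d1:11  d2:11  d3:8  d4:4  d5:0  d6:0 → peak 11
Prop shaft@4: d1:11  d2:11  d3:6  d4:4  d5:2  d6:0 → peak 11
Prop shaft@5: d1:11  d2:11  d3:6  d4:2  d5:2  d6:2 → peak 11
Best is Prop shaft@3, peak 11.

11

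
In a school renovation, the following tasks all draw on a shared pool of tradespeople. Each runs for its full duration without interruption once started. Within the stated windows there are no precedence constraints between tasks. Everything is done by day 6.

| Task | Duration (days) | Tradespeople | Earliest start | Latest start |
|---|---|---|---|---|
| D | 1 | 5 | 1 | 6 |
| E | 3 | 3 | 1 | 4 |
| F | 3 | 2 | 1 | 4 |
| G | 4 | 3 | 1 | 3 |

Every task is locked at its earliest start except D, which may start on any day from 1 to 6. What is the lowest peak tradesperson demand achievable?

8

D@1: d1:13  d2:8  d3:8  d4:3  d5:0  d6:0 → peak 13
D@2: d1:8  d2:13  d3:8  d4:3  d5:0  d6:0 → peak 13
D@3: d1:8  d2:8  d3:13  d4:3  d5:0  d6:0 → peak 13
D@4: d1:8  d2:8  d3:8  d4:8  d5:0  d6:0 → peak 8
D@5: d1:8  d2:8  d3:8  d4:3  d5:5  d6:0 → peak 8
D@6: d1:8  d2:8  d3:8  d4:3  d5:0  d6:5 → peak 8
Best is D@4, peak 8.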